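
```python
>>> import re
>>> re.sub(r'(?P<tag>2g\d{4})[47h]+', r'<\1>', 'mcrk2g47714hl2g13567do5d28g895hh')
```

The pattern matches the literal '2g', then exactly 4 of a digit (captured as 'tag'); then one or more of one of [47h].
Matches: at [4:12] → '2g47714h'; at [13:20] → '2g13567'.
`\1` in the replacement pulls in group 1's text for each match.

'mcrk<2g4771>l<2g1356>do5d28g895hh'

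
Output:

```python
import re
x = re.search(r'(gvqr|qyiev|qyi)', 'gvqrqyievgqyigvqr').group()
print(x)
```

gvqr

Unlike `match`, `search` isn't anchored — it looks for the pattern anywhere in the string.
The match spans [0:4] → 'gvqr'.
Captured: group 1 = 'gvqr'.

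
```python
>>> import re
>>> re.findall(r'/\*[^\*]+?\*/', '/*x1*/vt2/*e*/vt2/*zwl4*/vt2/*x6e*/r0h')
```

['/*x1*/', '/*e*/', '/*zwl4*/', '/*x6e*/']

Walking the string: at [0:6] → '/*x1*/'; at [9:14] → '/*e*/'; at [17:25] → '/*zwl4*/'; at [28:35] → '/*x6e*/'.
Since nothing is captured, `findall` lists the 4 matched substrings directly.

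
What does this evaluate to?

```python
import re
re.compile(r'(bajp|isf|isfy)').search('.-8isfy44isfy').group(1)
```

'isf'

Alternation isn't longest-match — the leftmost alternative that fits at this position is chosen.
`re.search` tries every starting position until one works.
The match spans [3:6] → 'isf'.
Captured: group 1 = 'isf'.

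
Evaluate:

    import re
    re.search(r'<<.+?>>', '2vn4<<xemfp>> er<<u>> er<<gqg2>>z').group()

'<<xemfp>>'

The `?` after the quantifier makes it lazy — it takes as little as possible before letting the rest of the pattern try.
`re.search` scans for the first position where the pattern succeeds.
The match spans [4:13] → '<<xemfp>>'.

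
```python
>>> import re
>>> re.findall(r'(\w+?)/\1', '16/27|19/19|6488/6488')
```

['19', '6488']

`\1` is not a pattern — it's the concrete string captured by group 1, re-applied verbatim.
With a single group, `findall` returns only what that group captured — 2 items.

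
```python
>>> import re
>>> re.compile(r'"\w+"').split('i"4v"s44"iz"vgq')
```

Matches to split on: at [1:5] → '"4v"'; at [8:12] → '"iz"'.
The string is cut at each match, leaving 3 pieces.

['i', 's44', 'vgq']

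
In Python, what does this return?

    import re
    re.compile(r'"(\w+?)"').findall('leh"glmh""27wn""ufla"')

['glmh', '27wn', 'ufla']

With a single group, `findall` returns only what that group captured — 3 items.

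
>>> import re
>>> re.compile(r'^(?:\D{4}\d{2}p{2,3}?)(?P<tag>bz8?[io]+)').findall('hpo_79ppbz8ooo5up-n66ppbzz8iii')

['bz8ooo']

This matches anchored at the start of the string; then exactly 4 of a non-digit, then exactly 2 of a digit, then 2 to 3 of the literal 'p' (lazy) (non-capturing group); then the literal 'bz', then optionally the literal '8', then one or more of one of [io] (captured as 'tag').
Walking the string: at [0:14] match 'hpo_79ppbz8ooo', group 1 = 'bz8ooo'.
`findall` collects group 1 from the one match (1 total).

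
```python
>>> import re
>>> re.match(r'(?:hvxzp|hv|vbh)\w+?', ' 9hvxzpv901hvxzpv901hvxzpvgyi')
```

`re.match` won't scan ahead — the pattern has to work from the very first character.
Here the pattern fails at index 0, so the call returns None.

None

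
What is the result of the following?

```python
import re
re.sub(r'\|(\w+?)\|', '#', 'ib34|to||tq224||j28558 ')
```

'ib34##|j28558 '

Each match is replaced by '#'.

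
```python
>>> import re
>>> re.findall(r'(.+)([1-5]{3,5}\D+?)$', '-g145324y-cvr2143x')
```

[('-g145324y-cvr2', '143x')]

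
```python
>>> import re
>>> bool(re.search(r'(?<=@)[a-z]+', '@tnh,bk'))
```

True

The lookaround is zero-width — it requires the adjacent text to match without consuming it, so the asserted text isn't part of the match.
`re.search` tries every starting position until one works.
The match spans [1:4] → 'tnh'.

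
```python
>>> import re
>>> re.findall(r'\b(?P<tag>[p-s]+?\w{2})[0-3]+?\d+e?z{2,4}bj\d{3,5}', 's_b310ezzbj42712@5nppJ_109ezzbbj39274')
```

The pattern matches a word boundary (`\b`, zero-width); then one or more of a character in [p-s] (lazy), then exactly 2 of a word character (captured as 'tag'); then one or more of a character in [0-3] (lazy), then one or more of a digit; then optionally a literal 'e', then 2 to 4 of the literal 'z'; then the literal 'bj', then 3 to 5 of a digit.
`findall` collects group 1 from the one match (1 total).

['s_b']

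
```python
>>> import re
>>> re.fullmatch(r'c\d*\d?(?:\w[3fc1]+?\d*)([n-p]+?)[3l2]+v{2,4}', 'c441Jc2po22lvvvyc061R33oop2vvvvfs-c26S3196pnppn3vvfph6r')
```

`fullmatch` succeeds only if the pattern covers the string from start to end.
Here the pattern can't cover the whole string, so the call returns None.

None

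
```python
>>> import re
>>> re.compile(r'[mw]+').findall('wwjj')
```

Since nothing is captured, `findall` lists the 1 matched substring directly.

['ww']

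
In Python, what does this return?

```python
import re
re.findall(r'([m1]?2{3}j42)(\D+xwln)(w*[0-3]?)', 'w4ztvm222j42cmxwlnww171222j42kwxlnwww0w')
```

The pattern matches optionally one of [m1], then exactly 3 of the literal '2', then the literal 'j42' (captured); then one or more of a non-digit, then the literal 'xw', then the literal 'ln' (captured); then zero or more of the literal 'w', then optionally a character in [0-3] (captured).
Matches: at [5:21] match 'm222j42cmxwlnww1', groups = ('m222j42', 'cmxwln', 'ww1').
Multiple groups make `findall` return tuples — one 3-tuple for the one match.

[('m222j42', 'cmxwln', 'ww1')]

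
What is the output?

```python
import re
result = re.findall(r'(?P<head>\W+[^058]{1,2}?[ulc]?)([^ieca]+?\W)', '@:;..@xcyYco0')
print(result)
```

[('@:;.', '.@')]

With 2 capturing groups, `findall` returns a 2-tuple per match.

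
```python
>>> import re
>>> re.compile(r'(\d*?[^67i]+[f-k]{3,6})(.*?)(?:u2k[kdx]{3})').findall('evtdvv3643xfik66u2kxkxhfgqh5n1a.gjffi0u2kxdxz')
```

[('3643xfik', '66'), ('hfgqh5n1a.gjffi', '0')]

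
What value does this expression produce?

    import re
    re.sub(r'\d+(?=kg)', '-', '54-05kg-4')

'54--kg-4'

Lookahead/lookbehind check context without consuming it, so the matched span excludes the asserted characters.
`sub` substitutes '-' at each match site.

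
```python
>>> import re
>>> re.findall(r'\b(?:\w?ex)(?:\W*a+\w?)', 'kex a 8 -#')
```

['kex a']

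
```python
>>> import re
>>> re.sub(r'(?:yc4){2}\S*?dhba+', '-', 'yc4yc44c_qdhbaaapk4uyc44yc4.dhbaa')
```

'-pk4uyc44yc4.dhbaa'

This matches the literal 'yc4' repeated 2 times, then zero or more of a non-whitespace character (lazy), then the literal 'dhb'; then one or more of a literal 'a'.
Lazy quantifiers expand one character at a time until the remainder of the pattern can match.
Matches: at [0:16] → 'yc4yc44c_qdhbaaa'.
Each match is replaced by '-'.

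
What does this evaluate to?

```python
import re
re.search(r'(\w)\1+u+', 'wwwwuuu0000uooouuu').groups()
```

`\1` is not a pattern — it's the concrete string captured by group 1, re-applied verbatim.
Unlike `match`, `search` isn't anchored — it looks for the pattern anywhere in the string.
The match spans [0:7] → 'wwwwuuu'.
Captured: group 1 = 'w'.

('w',)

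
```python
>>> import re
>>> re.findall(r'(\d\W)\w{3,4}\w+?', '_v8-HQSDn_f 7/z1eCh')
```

['8-', '7/']

The pattern matches a digit, then a non-word character (captured); then 3 to 4 of a word character, then one or more of a word character (lazy).
With a single group, `findall` returns only what that group captured — 2 items.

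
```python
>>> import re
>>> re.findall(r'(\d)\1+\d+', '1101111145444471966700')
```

A backreference is literal: `\1` must see the identical characters the first group matched.
Matches: at [0:22] match '1101111145444471966700', group 1 = '1'.
One capturing group, so `findall` returns just the captured substring from the one match — 1 in all.

['1']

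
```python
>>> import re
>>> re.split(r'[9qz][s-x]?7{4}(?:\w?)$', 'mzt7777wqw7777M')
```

['mzt7777w', '']

This matches one of [9qz], then optionally a character in [s-x], then exactly 4 of a literal '7'; then optionally a word character (non-capturing group); then anchored at the end.
Matches to split on: at [8:15] → 'qw7777M'.
Each match becomes a cut point; 2 segments remain.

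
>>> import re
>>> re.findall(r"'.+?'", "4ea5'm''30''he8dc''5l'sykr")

["'m'", "'30'", "'he8dc'", "'5l'"]

A non-greedy quantifier consumes as few characters as it can — just enough that the remainder of the pattern still matches from where it stops; whatever follows it matches normally.
With no groups in the pattern, `findall` gives back each whole match — 4 here.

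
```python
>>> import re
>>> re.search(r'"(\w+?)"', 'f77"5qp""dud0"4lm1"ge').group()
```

'"5qp"'

The match spans [3:8] → '"5qp"'.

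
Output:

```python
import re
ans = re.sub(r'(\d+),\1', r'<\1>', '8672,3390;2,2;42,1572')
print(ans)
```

8672,3390;<2>;42,1572

`\1` has to match the exact text group 1 already captured.
Matches: at [10:13] → '2,2'.
Each match is replaced using the text its own group 1 captured.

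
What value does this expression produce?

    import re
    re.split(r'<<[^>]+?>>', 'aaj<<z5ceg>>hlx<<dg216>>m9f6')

Matches to split on: at [3:12] → '<<z5ceg>>'; at [15:24] → '<<dg216>>'.
Splitting on the pattern gives 3 pieces.

['aaj', 'hlx', 'm9f6']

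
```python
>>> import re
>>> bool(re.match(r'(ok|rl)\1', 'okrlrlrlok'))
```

False

`re.match` won't scan ahead — the pattern has to work from the very first character.
Here the pattern fails at index 0, so the call returns None, and `bool(None)` is False.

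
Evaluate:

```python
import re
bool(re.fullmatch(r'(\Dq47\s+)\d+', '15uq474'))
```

False

This matches a non-digit, then the literal 'q47', then one or more of whitespace (captured); then one or more of a digit.
`fullmatch` succeeds only if the pattern covers the string from start to end.
Here the pattern can't cover the whole string, so the call returns None, and `bool(None)` is False.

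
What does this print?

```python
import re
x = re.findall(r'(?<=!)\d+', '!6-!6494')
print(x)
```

['6', '6494']

The lookaround is zero-width — it requires the adjacent text to match without consuming it, so the asserted text isn't part of the match.
With no groups in the pattern, `findall` gives back each whole match — 2 here.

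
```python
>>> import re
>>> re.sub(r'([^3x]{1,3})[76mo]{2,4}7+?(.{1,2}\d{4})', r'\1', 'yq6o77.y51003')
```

This matches 1 to 3 of any character except [3x] (captured); then 2 to 4 of one of [76mo], then one or more of a literal '7' (lazy); then 1 to 2 of any character, then exactly 4 of a digit (captured).
Matches: at [0:12] → 'yq6o77.y5100'.
The replacement refers to a captured group, so each match is rewritten using its own captured text.

'yq63'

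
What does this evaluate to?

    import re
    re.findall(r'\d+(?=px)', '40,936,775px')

The `(?=…)`/`(?<=…)` assertion just peeks at neighbouring text; it doesn't advance the match position.
Scanning left to right: at [7:10] → '775'.
No capturing groups, so `findall` returns the 1 full match string.

['775']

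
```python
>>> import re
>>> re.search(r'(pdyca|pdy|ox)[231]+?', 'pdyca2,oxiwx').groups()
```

('pdyca',)

The match spans [0:6] → 'pdyca2'.
Captured: group 1 = 'pdyca'.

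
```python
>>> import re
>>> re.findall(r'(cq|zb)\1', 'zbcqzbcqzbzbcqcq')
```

['zb', 'cq']

`\1` has to match the exact text group 1 already captured.
Walking the string: at [8:12] match 'zbzb', group 1 = 'zb'; at [12:16] match 'cqcq', group 1 = 'cq'.
`findall` collects group 1 from each match (2 total).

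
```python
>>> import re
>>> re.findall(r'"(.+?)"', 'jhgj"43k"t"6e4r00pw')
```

['43k']

With the lazy modifier that quantifier settles for the fewest repetitions that let the rest of the pattern succeed (the atoms after it are unaffected and can still be greedy).
With a single group, `findall` returns only what that group captured — 1 item.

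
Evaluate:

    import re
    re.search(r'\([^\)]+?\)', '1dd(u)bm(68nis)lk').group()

'(u)'

Unlike `match`, `search` isn't anchored — it looks for the pattern anywhere in the string.
The match spans [3:6] → '(u)'.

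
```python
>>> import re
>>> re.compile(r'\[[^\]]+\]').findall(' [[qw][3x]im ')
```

['[[qw]', '[3x]']

Matches: at [1:6] → '[[qw]'; at [6:10] → '[3x]'.
Since nothing is captured, `findall` lists the 2 matched substrings directly.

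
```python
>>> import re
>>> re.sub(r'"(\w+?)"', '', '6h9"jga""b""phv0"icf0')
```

'6h9icf0'

Every occurrence is swapped for ''.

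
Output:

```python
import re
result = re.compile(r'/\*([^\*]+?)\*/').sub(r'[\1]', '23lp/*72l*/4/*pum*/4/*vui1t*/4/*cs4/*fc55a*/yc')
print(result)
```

Matches: at [4:11] → '/*72l*/'; at [12:19] → '/*pum*/'; at [20:29] → '/*vui1t*/'; at [35:44] → '/*fc55a*/'.
The replacement refers to a captured group, so each match is rewritten using its own captured text.

23lp[72l]4[pum]4[vui1t]4/*cs4[fc55a]yc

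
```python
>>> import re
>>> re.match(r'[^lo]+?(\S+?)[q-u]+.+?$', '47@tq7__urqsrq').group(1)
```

'7@'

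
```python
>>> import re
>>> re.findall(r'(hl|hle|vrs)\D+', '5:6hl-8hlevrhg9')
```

['hl', 'hl']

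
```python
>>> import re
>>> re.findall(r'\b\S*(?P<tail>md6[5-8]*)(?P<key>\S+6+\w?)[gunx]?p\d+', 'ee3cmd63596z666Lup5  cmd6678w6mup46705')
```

[('md6', '3596z666L'), ('md6678', 'w6m')]

2 groups means each result is a tuple of 2 captured strings — 2 here.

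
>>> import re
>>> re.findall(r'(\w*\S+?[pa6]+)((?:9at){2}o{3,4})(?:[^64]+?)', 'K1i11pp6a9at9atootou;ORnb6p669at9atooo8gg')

This matches zero or more of a word character, then one or more of a non-whitespace character (lazy), then one or more of one of [pa6] (captured); then the literal '9at' repeated 2 times, then 3 to 4 of the literal 'o' (captured); then one or more of any character except [64] (lazy) (non-capturing group).
Matches: at [0:39] match 'K1i11pp6a9at9atootou;ORnb6p669at9atooo8', groups = ('K1i11pp6a9at9atootou;ORnb6p66', '9at9atooo').
2 groups means the one result is a tuple of 2 captured strings — 1 here.

[('K1i11pp6a9at9atootou;ORnb6p66', '9at9atooo')]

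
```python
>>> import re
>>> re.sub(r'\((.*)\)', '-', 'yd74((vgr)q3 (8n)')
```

'yd74-'

Matches: at [4:17] → '((vgr)q3 (8n)'.
`sub` substitutes '-' at each match site.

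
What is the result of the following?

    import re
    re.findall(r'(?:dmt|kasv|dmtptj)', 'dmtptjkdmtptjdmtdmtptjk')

['dmt', 'dmt', 'dmt', 'dmt']

Alternation isn't longest-match — the leftmost alternative that fits at this position is chosen.
Walking the string: at [0:3] → 'dmt'; at [7:10] → 'dmt'; at [13:16] → 'dmt'; at [16:19] → 'dmt'.
Since nothing is captured, `findall` lists the 4 matched substrings directly.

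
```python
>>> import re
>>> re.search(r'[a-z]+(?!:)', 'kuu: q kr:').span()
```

(0, 2)

A negative assertion filters positions out without eating any characters.
The match spans [0:2] → 'ku'.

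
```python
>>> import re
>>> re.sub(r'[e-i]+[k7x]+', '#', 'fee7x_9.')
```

'#_9.'

This matches one or more of a character in [e-i]; then one or more of one of [k7x].
Matches: at [0:5] → 'fee7x'.
Every occurrence is swapped for '#'.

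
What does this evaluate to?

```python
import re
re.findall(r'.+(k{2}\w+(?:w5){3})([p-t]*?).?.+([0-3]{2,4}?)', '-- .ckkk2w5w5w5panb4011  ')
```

[('kk2w5w5w5', '', '11')]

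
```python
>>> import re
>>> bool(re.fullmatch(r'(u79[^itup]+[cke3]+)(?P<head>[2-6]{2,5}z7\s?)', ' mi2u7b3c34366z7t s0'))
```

False

Pattern: the literal 'u79', then one or more of any character except [itup], then one or more of one of [cke3] (captured); then 2 to 5 of a character in [2-6], then the literal 'z7', then optionally whitespace (captured as 'head').
For `fullmatch`, every character of the input must be accounted for by the pattern.
Here the pattern can't cover the whole string, so the call returns None, and `bool(None)` is False.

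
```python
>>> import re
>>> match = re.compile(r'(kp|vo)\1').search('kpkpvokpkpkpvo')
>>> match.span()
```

(0, 4)

The backreference `\1` re-matches whatever the first group consumed, character for character.
Unlike `match`, `search` isn't anchored — it looks for the pattern anywhere in the string.
The match spans [0:4] → 'kpkp'.
Captured: group 1 = 'kp'.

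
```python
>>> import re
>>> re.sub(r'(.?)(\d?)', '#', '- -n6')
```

'#####'

Pattern: optionally any character (captured); then optionally a digit (captured).
Matches: at [0:1] → '-'; at [1:2] → ' '; at [2:3] → '-'; at [3:5] → 'n6'; at [5:5] → ''.
Each match is replaced by '#'.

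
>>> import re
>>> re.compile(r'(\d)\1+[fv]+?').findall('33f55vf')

`\1` has to match the exact text group 1 already captured.
Because there's exactly one group, `findall` drops the full match and keeps group 1 from each hit.

['3', '5']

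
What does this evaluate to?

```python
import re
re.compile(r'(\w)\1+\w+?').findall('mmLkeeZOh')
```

['m', 'e']

A backreference is literal: `\1` must see the identical characters the first group matched.
Matches: at [0:3] match 'mmL', group 1 = 'm'; at [4:7] match 'eeZ', group 1 = 'e'.
`findall` collects group 1 from each match (2 total).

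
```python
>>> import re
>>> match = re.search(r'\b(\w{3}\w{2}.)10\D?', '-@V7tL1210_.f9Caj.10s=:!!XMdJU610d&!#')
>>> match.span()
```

(2, 11)

The match spans [2:11] → 'V7tL1210_'.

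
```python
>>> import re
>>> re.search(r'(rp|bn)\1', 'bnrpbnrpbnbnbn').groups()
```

('bn',)

`\1` is not a pattern — it's the concrete string captured by group 1, re-applied verbatim.
`re.search` tries every starting position until one works.
The match spans [8:12] → 'bnbn'.
Captured: group 1 = 'bn'.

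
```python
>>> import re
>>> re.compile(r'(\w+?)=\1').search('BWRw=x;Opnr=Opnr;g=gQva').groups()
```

('Opnr',)

The match spans [7:16] → 'Opnr=Opnr'.
Captured: group 1 = 'Opnr'.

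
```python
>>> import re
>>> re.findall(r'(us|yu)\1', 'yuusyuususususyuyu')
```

['us', 'us', 'yu']

A backreference is literal: `\1` must see the identical characters the first group matched.
Walking the string: at [6:10] match 'usus', group 1 = 'us'; at [10:14] match 'usus', group 1 = 'us'; at [14:18] match 'yuyu', group 1 = 'yu'.
With a single group, `findall` returns only what that group captured — 3 items.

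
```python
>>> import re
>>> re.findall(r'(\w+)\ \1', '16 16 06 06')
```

['16', '06']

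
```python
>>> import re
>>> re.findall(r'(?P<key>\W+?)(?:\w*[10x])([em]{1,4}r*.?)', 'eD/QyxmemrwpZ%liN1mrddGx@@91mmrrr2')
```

This matches one or more of a non-word character (lazy) (captured as 'key'); then zero or more of a word character, then one of [10x] (non-capturing group); then 1 to 4 of one of [em], then zero or more of a literal 'r', then optionally any character (captured).
Matches: at [2:11] match '/Qyxmemrw', groups = ('/', 'memrw'); at [13:21] match '%liN1mrd', groups = ('%', 'mrd'); at [24:34] match '@@91mmrrr2', groups = ('@@', 'mmrrr2').
Multiple groups make `findall` return tuples — one 2-tuple for each match.

[('/', 'memrw'), ('%', 'mrd'), ('@@', 'mmrrr2')]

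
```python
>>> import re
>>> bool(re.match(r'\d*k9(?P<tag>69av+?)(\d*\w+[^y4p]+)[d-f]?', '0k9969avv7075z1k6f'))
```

False

`re.match` won't scan ahead — the pattern has to work from the very first character.
Here the pattern fails at index 0, so the call returns None, and `bool(None)` is False.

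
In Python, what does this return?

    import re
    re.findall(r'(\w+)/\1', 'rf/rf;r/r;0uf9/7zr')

['rf', 'r']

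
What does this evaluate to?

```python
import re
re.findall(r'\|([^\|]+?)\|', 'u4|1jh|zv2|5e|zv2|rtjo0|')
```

['1jh', '5e', 'rtjo0']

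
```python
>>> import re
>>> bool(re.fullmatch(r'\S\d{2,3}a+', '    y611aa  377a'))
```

The pattern matches a non-whitespace character, then 2 to 3 of a digit; then one or more of a literal 'a'.
`re.fullmatch` requires the pattern to consume the entire string.
Here there's no way to consume every character, so the call returns None, and `bool(None)` is False.

False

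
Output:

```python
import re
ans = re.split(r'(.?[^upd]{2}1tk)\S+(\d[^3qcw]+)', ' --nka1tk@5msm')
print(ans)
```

`re.split` interleaves the captured-group text with the surrounding fragments.

[' --', 'nka1tk', '5msm', '']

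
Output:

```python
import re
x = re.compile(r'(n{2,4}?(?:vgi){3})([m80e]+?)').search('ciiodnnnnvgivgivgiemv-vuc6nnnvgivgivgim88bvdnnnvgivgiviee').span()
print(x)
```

(5, 19)

This matches 2 to 4 of the literal 'n' (lazy), then the literal 'vgi' repeated 3 times (captured); then one or more of one of [m80e] (lazy) (captured).
Lazy quantifiers expand one character at a time until the remainder of the pattern can match.
Unlike `match`, `search` isn't anchored — it looks for the pattern anywhere in the string.
The match spans [5:19] → 'nnnnvgivgivgie'.
Captured: group 1 = 'nnnnvgivgivgi', group 2 = 'e'.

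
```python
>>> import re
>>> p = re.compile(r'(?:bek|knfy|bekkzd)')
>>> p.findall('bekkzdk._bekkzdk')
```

['bek', 'bek']

`|` is ordered: at each position the engine commits to the first alternative that works.
Matches: at [0:3] → 'bek'; at [9:12] → 'bek'.
With no groups in the pattern, `findall` gives back each whole match — 2 here.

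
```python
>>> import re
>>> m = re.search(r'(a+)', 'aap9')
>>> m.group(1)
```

'aa'

The pattern matches one or more of a literal 'a' (captured).
`search` walks the string left to right and returns the first match it finds.
The match spans [0:2] → 'aa'.
Captured: group 1 = 'aa'.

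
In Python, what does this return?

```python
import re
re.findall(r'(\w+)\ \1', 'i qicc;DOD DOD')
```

`\1` is not a pattern — it's the concrete string captured by group 1, re-applied verbatim.
Scanning left to right: at [7:14] match 'DOD DOD', group 1 = 'DOD'.
One capturing group, so `findall` returns just the captured substring from the one match — 1 in all.

['DOD']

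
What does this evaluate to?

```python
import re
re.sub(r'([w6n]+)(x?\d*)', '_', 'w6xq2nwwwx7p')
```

The pattern matches one or more of one of [w6n] (captured); then optionally a literal 'x', then zero or more of a digit (captured).
Matches: at [0:3] → 'w6x'; at [5:11] → 'nwwwx7'.
Each match is replaced by '_'.

'_q2_p'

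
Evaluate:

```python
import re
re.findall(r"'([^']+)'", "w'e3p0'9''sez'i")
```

['e3p0', 'sez']

Matches: at [1:7] match "'e3p0'", group 1 = 'e3p0'; at [9:14] match "'sez'", group 1 = 'sez'.
Because there's exactly one group, `findall` drops the full match and keeps group 1 from each hit.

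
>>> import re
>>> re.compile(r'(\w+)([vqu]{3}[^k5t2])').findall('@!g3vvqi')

[('g3', 'vvqi')]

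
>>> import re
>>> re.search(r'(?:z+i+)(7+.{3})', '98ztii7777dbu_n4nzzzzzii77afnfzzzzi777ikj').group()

'zzzzzii77afn'

The pattern matches one or more of a literal 'z', then one or more of the literal 'i' (non-capturing group); then one or more of a literal '7', then exactly 3 of any character (captured).
Unlike `match`, `search` isn't anchored — it looks for the pattern anywhere in the string.
The match spans [17:29] → 'zzzzzii77afn'.
Captured: group 1 = '77afn'.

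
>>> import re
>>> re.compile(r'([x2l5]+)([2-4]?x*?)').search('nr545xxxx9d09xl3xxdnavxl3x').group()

'54'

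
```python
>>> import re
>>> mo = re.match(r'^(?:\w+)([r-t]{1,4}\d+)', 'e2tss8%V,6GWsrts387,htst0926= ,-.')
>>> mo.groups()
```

The match spans [0:6] → 'e2tss8'.
Captured: group 1 = 's8'.

('s8',)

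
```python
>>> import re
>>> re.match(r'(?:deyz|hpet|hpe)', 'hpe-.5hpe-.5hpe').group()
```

'hpe'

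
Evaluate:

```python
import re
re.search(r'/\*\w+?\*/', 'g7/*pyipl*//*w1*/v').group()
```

The match spans [2:11] → '/*pyipl*/'.

'/*pyipl*/'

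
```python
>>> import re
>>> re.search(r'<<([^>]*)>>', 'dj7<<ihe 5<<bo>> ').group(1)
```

'ihe 5<<bo'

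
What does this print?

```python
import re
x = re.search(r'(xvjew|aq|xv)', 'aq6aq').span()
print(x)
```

`search` walks the string left to right and returns the first match it finds.
The match spans [0:2] → 'aq'.
Captured: group 1 = 'aq'.

(0, 2)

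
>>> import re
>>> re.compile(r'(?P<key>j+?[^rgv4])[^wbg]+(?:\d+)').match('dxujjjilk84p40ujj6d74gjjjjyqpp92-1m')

None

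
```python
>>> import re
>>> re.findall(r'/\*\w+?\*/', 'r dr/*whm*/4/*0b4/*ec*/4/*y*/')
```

Scanning left to right: at [4:11] → '/*whm*/'; at [17:23] → '/*ec*/'; at [24:29] → '/*y*/'.
Since nothing is captured, `findall` lists the 3 matched substrings directly.

['/*whm*/', '/*ec*/', '/*y*/']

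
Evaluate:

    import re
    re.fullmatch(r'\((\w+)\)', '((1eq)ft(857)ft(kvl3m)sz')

None

`fullmatch` succeeds only if the pattern covers the string from start to end.
Here there's no way to consume every character, so the call returns None.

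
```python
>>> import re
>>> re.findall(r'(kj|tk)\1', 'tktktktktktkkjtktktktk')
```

['tk', 'tk', 'tk', 'tk', 'tk']

`\1` is not a pattern — it's the concrete string captured by group 1, re-applied verbatim.
Because there's exactly one group, `findall` drops the full match and keeps group 1 from each hit.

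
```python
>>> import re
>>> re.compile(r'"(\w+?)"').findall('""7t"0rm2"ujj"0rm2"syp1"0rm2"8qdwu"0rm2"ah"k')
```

['7t', 'ujj', 'syp1', '8qdwu', 'ah']

Scanning left to right: at [1:5] match '"7t"', group 1 = '7t'; at [9:14] match '"ujj"', group 1 = 'ujj'; at [18:24] match '"syp1"', group 1 = 'syp1'; at [28:35] match '"8qdwu"', group 1 = '8qdwu'; at [39:43] match '"ah"', group 1 = 'ah'.
With a single group, `findall` returns only what that group captured — 5 items.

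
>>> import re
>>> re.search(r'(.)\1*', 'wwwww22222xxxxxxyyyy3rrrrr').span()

(0, 5)

After group 1 captures some text, `\1` only succeeds where that same text appears again.
The match spans [0:5] → 'wwwww'.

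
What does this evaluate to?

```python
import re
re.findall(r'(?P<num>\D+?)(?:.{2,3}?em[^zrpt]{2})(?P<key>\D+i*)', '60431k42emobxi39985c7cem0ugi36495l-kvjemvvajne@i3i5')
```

Pattern: one or more of a non-digit (lazy) (captured as 'num'); then 2 to 3 of any character (lazy), then the literal 'em', then exactly 2 of any character except [zrpt] (non-capturing group); then one or more of a non-digit, then zero or more of a literal 'i' (captured as 'key').
Lazy quantifiers expand one character at a time until the remainder of the pattern can match.
Walking the string: at [5:14] match 'k42emobxi', groups = ('k', 'xi'); at [19:28] match 'c7cem0ugi', groups = ('c', 'gi'); at [33:48] match 'l-kvjemvvajne@i', groups = ('l-', 'ajne@i').
`findall` packs the 2 group values into a tuple for every match.

[('k', 'xi'), ('c', 'gi'), ('l-', 'ajne@i')]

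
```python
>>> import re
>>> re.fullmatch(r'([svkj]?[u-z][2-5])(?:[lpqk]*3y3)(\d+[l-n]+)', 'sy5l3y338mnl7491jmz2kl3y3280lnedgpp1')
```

The pattern matches optionally one of [svkj], then a character in [u-z], then a character in [2-5] (captured); then zero or more of one of [lpqk], then the literal '3y3' (non-capturing group); then one or more of a digit, then one or more of a character in [l-n] (captured).
`fullmatch` succeeds only if the pattern covers the string from start to end.
Here the string isn't matched end-to-end, so the call returns None.

None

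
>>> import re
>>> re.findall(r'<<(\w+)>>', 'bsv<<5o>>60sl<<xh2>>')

['5o', 'xh2']

Scanning left to right: at [3:9] match '<<5o>>', group 1 = '5o'; at [13:20] match '<<xh2>>', group 1 = 'xh2'.
`findall` collects group 1 from each match (2 total).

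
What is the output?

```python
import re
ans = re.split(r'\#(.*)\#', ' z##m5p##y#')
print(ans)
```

Matches to split on: at [2:11] → '##m5p##y#'.
Because the pattern has a capturing group, `split` also inserts each captured text between the pieces.

[' z', '#m5p##y', '']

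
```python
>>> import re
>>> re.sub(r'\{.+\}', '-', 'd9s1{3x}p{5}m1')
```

'd9s1-m1'

Every occurrence is swapped for '-'.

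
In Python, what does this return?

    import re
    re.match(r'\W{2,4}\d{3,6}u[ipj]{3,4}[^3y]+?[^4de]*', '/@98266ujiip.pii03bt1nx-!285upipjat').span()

(0, 35)

The pattern matches 2 to 4 of a non-word character, then 3 to 6 of a digit; then a literal 'u', then 3 to 4 of one of [ipj]; then one or more of any character except [3y] (lazy), then zero or more of any character except [4de].
With `match`, the pattern is implicitly anchored at the beginning.
The match spans [0:35] → '/@98266ujiip.pii03bt1nx-!285upipjat'.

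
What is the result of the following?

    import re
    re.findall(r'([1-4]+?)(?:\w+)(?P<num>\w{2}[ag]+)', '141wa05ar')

[('1', '05a')]

Because the quantifier is non-greedy, it stops expanding at the earliest point where the rest of the pattern can succeed.
2 groups means the one result is a tuple of 2 captured strings — 1 here.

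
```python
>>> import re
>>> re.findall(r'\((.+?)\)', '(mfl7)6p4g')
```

['mfl7']

With a single group, `findall` returns only what that group captured — 1 item.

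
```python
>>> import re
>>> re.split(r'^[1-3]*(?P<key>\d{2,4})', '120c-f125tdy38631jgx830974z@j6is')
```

['', '20', 'c-f125tdy38631jgx830974z@j6is']

The pattern matches anchored at the start of the string; then zero or more of a character in [1-3]; then 2 to 4 of a digit (captured as 'key').
Matches to split on: at [0:3] → '120'.
Because the pattern has a capturing group, `split` also inserts each captured text between the pieces.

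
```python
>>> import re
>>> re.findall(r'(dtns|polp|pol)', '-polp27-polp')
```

['polp', 'polp']

`|` is ordered: at each position the engine commits to the first alternative that works.
Matches: at [1:5] match 'polp', group 1 = 'polp'; at [8:12] match 'polp', group 1 = 'polp'.
`findall` collects group 1 from each match (2 total).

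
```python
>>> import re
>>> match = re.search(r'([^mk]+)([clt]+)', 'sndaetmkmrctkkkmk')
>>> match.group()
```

'sndaet'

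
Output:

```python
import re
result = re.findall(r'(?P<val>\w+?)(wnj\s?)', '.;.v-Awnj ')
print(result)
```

The pattern matches one or more of a word character (lazy) (captured as 'val'); then the literal 'wnj', then optionally whitespace (captured).
Scanning left to right: at [5:10] match 'Awnj ', groups = ('A', 'wnj ').
2 groups means the one result is a tuple of 2 captured strings — 1 here.

[('A', 'wnj ')]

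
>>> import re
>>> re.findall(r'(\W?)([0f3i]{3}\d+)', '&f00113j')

[('&', 'f00113')]

`findall` packs the 2 group values into a tuple for every match.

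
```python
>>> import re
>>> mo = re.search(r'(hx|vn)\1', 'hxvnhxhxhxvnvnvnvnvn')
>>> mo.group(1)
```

'hx'

`\1` has to match the exact text group 1 already captured.
`re.search` tries every starting position until one works.
The match spans [4:8] → 'hxhx'.
Captured: group 1 = 'hx'.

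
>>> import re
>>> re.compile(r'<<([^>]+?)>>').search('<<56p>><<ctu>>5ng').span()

The match spans [0:7] → '<<56p>>'.

(0, 7)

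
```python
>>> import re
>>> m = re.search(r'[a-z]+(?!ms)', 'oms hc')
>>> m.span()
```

(0, 3)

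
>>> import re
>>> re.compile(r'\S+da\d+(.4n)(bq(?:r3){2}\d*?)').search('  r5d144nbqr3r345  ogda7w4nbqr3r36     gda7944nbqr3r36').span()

(19, 33)

Because the quantifier is non-greedy, it stops expanding at the earliest point where the rest of the pattern can succeed.
The match spans [19:33] → 'ogda7w4nbqr3r3'.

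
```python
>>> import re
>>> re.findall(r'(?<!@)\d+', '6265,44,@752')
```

['6265', '44', '52']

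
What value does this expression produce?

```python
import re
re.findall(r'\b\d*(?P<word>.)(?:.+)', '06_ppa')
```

['_']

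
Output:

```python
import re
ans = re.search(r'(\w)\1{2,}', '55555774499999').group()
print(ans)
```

55555

`\1` has to match the exact text group 1 already captured.
The match spans [0:5] → '55555'.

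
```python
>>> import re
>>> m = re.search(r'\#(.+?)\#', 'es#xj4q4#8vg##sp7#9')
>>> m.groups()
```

The match spans [2:9] → '#xj4q4#'.
Captured: group 1 = 'xj4q4'.

('xj4q4',)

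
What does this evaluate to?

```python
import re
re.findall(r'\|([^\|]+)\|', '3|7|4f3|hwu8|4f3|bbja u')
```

['7', 'hwu8']

Scanning left to right: at [1:4] match '|7|', group 1 = '7'; at [7:13] match '|hwu8|', group 1 = 'hwu8'.
With a single group, `findall` returns only what that group captured — 2 items.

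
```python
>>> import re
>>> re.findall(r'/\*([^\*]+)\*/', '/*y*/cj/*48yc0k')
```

['y']

Walking the string: at [0:5] match '/*y*/', group 1 = 'y'.
Because there's exactly one group, `findall` drops the full match and keeps group 1 from the one hit.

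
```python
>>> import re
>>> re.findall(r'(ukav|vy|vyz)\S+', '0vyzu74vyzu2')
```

['vy']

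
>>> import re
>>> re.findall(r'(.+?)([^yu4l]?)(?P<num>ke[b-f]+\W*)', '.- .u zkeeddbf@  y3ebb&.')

[('.- .u ', 'z', 'keeddbf@  ')]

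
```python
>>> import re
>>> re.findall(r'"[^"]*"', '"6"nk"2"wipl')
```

Scanning left to right: at [0:3] → '"6"'; at [5:8] → '"2"'.
With no groups in the pattern, `findall` gives back each whole match — 2 here.

['"6"', '"2"']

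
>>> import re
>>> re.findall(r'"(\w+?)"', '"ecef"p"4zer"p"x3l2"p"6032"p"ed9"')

Matches: at [0:6] match '"ecef"', group 1 = 'ecef'; at [7:13] match '"4zer"', group 1 = '4zer'; at [14:20] match '"x3l2"', group 1 = 'x3l2'; at [21:27] match '"6032"', group 1 = '6032'; at [28:33] match '"ed9"', group 1 = 'ed9'.
Because there's exactly one group, `findall` drops the full match and keeps group 1 from each hit.

['ecef', '4zer', 'x3l2', '6032', 'ed9']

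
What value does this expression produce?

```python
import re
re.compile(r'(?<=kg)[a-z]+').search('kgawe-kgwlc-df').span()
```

(2, 5)

The `(?=…)`/`(?<=…)` assertion just peeks at neighbouring text; it doesn't advance the match position.
`re.search` tries every starting position until one works.
The match spans [2:5] → 'awe'.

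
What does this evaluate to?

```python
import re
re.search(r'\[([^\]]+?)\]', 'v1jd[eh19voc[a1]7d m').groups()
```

('eh19voc[a1',)

The match spans [4:16] → '[eh19voc[a1]'.
Captured: group 1 = 'eh19voc[a1'.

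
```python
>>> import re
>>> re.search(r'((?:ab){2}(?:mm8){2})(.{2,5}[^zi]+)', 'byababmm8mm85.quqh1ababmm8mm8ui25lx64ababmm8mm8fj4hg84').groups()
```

The pattern matches the literal 'ab' repeated 2 times, then the literal 'mm8' repeated 2 times (captured); then 2 to 5 of any character, then one or more of any character except [zi] (captured).
Unlike `match`, `search` isn't anchored — it looks for the pattern anywhere in the string.
The match spans [2:30] → 'ababmm8mm85.quqh1ababmm8mm8u'.
Captured: group 1 = 'ababmm8mm8', group 2 = '5.quqh1ababmm8mm8u'.

('ababmm8mm8', '5.quqh1ababmm8mm8u')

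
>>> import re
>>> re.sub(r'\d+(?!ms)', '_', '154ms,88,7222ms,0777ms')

'_4ms,_,_2ms,_7ms'

`(?!…)`/`(?<!…)` only lets a position through if the neighbouring text does NOT match; no characters are consumed.
Matches: at [0:2] → '15'; at [6:8] → '88'; at [9:12] → '722'; at [16:19] → '077'.
Each match is replaced by '_'.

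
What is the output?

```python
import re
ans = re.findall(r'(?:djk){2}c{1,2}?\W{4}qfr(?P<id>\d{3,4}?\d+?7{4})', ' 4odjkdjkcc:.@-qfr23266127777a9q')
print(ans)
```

['23266127777']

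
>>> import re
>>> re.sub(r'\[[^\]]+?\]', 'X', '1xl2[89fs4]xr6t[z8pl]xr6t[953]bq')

'1xl2Xxr6tXxr6tXbq'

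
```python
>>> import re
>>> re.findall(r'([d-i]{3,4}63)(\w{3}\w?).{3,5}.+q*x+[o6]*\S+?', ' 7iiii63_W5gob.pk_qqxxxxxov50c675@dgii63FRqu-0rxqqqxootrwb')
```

[('iiii63', '_W5g')]

The pattern matches 3 to 4 of a character in [d-i], then the literal '63' (captured); then exactly 3 of a word character, then optionally a word character (captured); then 3 to 5 of any character, then one or more of any character, then zero or more of the literal 'q'; then one or more of the literal 'x', then zero or more of one of [o6], then one or more of a non-whitespace character (lazy).
Matches: at [2:55] match 'iiii63_W5gob.pk_qqxxxxxov50c675@dgii63FRqu-0rxqqqxoot', groups = ('iiii63', '_W5g').
Multiple groups make `findall` return tuples — one 2-tuple for the one match.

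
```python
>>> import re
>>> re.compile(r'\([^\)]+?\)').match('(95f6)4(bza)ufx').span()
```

`re.match` won't scan ahead — the pattern has to work from the very first character.
The match spans [0:6] → '(95f6)'.

(0, 6)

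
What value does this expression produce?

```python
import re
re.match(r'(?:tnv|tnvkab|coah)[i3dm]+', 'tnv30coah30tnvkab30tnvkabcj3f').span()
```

(0, 4)

`re.match` won't scan ahead — the pattern has to work from the very first character.
The match spans [0:4] → 'tnv3'.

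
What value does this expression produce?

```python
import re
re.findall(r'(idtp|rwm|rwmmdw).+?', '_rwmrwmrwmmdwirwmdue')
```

Branches in `(...|...)` are attempted left-to-right; the first branch that allows the whole pattern to succeed is taken.
Walking the string: at [1:5] match 'rwmr', group 1 = 'rwm'; at [7:11] match 'rwmm', group 1 = 'rwm'; at [14:18] match 'rwmd', group 1 = 'rwm'.
One capturing group, so `findall` returns just the captured substring from each match — 3 in all.

['rwm', 'rwm', 'rwm']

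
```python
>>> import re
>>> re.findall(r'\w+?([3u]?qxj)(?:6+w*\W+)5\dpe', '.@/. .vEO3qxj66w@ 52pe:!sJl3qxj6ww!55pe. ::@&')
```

['3qxj', '3qxj']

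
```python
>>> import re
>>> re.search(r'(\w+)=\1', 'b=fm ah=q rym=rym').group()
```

After group 1 captures some text, `\1` only succeeds where that same text appears again.
`search` walks the string left to right and returns the first match it finds.
The match spans [10:17] → 'rym=rym'.
Captured: group 1 = 'rym'.

'rym=rym'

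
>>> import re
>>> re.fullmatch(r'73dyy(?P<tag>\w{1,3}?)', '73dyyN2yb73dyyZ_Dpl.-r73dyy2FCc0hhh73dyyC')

None

Pattern: the literal '73d', then the literal 'yy'; then 1 to 3 of a word character (lazy) (captured as 'tag').
`re.fullmatch` is like wrapping the pattern in `^…$` (in single-line mode).
Here the string isn't matched end-to-end, so the call returns None.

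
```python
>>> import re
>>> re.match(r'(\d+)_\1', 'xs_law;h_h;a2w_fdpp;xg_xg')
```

`match` is anchored at position 0; if the pattern doesn't fit there, it returns None.
Here the pattern fails at index 0, so the call returns None.

None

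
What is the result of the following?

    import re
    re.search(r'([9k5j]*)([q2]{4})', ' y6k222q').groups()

('k', '222q')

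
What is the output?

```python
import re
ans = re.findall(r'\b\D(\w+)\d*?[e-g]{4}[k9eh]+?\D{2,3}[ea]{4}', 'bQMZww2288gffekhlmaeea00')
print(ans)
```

This matches a word boundary (`\b`, zero-width); then a non-digit; then one or more of a word character (captured); then zero or more of a digit (lazy), then exactly 4 of a character in [e-g], then one or more of one of [k9eh] (lazy); then 2 to 3 of a non-digit, then exactly 4 of one of [ea].
With a single group, `findall` returns only what that group captured — 1 item.

['QMZww2288']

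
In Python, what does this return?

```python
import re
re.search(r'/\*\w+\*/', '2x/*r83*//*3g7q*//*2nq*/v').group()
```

'/*r83*/'

`re.search` scans for the first position where the pattern succeeds.
The match spans [2:9] → '/*r83*/'.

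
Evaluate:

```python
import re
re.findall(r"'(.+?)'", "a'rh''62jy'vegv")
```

['rh', '62jy']

Because there's exactly one group, `findall` drops the full match and keeps group 1 from each hit.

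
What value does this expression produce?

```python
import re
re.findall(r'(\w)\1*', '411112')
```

['4', '1', '2']

The backreference `\1` re-matches whatever the first group consumed, character for character.
Because there's exactly one group, `findall` drops the full match and keeps group 1 from each hit.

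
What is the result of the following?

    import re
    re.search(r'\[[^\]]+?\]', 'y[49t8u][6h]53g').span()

The match spans [1:8] → '[49t8u]'.

(1, 8)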